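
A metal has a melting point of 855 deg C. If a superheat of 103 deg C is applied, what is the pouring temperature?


Formula: T_pour = T_melt + Superheat
T_pour = 855 + 103 = 958 deg C

958 deg C


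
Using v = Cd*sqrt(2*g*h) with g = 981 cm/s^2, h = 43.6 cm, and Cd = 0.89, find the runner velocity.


Formula: v = Cd * sqrt(2 * g * h)  (Torricelli with discharge coefficient)
2*g*h = 2 * 981 * 43.6 = 85543.2 cm^2/s^2
sqrt(85543.2) = 292.47769 cm/s
v = 0.89 * 292.47769 = 260.3051 cm/s

Final answer: 260.3051 cm/s


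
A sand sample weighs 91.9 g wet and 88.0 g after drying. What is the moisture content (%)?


Formula: MC = (W_wet - W_dry) / W_wet * 100
Water mass = 91.9 - 88.0 = 3.9 g
MC = 3.9 / 91.9 * 100 = 4.2437%

Answer: 4.2437%


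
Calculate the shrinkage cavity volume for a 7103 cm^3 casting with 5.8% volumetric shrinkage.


Formula: V_shrink = V_casting * shrinkage_pct / 100
V_shrink = 7103 cm^3 * 5.8 / 100 = 411.9740 cm^3

Final answer: 411.9740 cm^3


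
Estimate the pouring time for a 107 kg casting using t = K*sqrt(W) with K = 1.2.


Formula: t = K * sqrt(W)
sqrt(W) = sqrt(107) = 10.34408
t = 1.2 * 10.34408 = 12.4129 s

12.4129 s


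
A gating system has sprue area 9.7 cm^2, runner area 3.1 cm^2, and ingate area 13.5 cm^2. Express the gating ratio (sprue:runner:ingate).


Sprue:Runner:Ingate = 1 : 3.1/9.7 : 13.5/9.7 = 1:0.32:1.39

1:0.32:1.39


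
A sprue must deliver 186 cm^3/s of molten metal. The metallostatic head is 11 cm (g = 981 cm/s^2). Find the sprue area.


Formula: v = sqrt(2*g*h), A = Q/v
Velocity: v = sqrt(2 * 981 * 11) = sqrt(21582) = 146.9081 cm/s
Sprue area: A = Q / v = 186 / 146.9081 = 1.2661 cm^2


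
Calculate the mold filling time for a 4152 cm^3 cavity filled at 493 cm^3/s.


Formula: t_fill = V_mold / Q_flow
t = 4152 cm^3 / 493 cm^3/s = 8.4219 s

Answer: 8.4219 s


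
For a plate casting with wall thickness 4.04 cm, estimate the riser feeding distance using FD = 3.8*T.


Formula: FD = 3.8 * T  (riser feeding-distance rule)
FD = 3.8 * 4.04 cm = 15.3520 cm

15.3520 cm


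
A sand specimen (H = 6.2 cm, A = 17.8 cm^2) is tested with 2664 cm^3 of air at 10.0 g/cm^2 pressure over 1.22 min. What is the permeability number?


Formula: Permeability Number P = (V * H) / (p * A * t)
Numerator: V * H = 2664 * 6.2 = 16516.8
Denominator: p * A * t = 10.0 * 17.8 * 1.22 = 217.16
P = 16516.8 / 217.16 = 76.0582

76.0582


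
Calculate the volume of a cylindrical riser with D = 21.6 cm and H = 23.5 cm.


Formula: V = pi * (D/2)^2 * H  (cylinder volume)
Radius = D/2 = 21.6/2 = 10.8 cm
V = pi * 10.8^2 * 23.5 = 8611.2311 cm^3

8611.2311 cm^3


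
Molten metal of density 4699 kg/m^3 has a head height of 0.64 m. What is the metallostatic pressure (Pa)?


Formula: P = rho * g * h
rho * g = 4699 * 9.81 = 46097.19 N/m^3
P = 46097.19 * 0.64 = 29502.2016 Pa

29502.2016 Pa


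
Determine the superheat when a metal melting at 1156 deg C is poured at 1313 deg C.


Formula: Superheat = T_pour - T_melt
Superheat = 1313 - 1156 = 157 deg C

157 deg C


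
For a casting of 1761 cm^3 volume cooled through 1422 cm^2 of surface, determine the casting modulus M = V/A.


Formula: Casting Modulus M = V / A
M = 1761 cm^3 / 1422 cm^2 = 1.2384 cm

Final answer: 1.2384 cm


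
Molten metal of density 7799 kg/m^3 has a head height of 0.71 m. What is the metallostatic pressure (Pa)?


Formula: P = rho * g * h
rho * g = 7799 * 9.81 = 76508.19 N/m^3
P = 76508.19 * 0.71 = 54320.8149 Pa


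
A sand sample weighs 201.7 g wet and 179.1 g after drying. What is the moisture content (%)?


Formula: MC = (W_wet - W_dry) / W_wet * 100
Water mass = 201.7 - 179.1 = 22.6 g
MC = 22.6 / 201.7 * 100 = 11.2048%

Answer: 11.2048%


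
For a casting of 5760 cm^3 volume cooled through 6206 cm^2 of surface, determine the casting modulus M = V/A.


Formula: Casting Modulus M = V / A
M = 5760 cm^3 / 6206 cm^2 = 0.9281 cm


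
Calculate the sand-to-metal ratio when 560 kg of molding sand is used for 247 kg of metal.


Formula: Sand-to-Metal Ratio = W_sand / W_metal
Ratio = 560 kg / 247 kg = 2.2672

Final answer: 2.2672


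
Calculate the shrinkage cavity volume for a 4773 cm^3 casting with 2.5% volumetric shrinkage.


Formula: V_shrink = V_casting * shrinkage_pct / 100
V_shrink = 4773 cm^3 * 2.5 / 100 = 119.3250 cm^3

Final answer: 119.3250 cm^3


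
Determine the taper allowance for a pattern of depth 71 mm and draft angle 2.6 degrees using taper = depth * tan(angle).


Formula: taper = depth * tan(draft_angle)
tan(2.6 deg) = 0.0454097
taper = 71 mm * 0.0454097 = 3.2241 mm

Answer: 3.2241 mm


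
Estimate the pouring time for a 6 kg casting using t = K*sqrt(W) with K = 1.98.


Formula: t = K * sqrt(W)
sqrt(W) = sqrt(6) = 2.44949
t = 1.98 * 2.44949 = 4.8500 s


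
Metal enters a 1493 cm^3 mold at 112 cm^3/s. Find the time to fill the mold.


Formula: t_fill = V_mold / Q_flow
t = 1493 cm^3 / 112 cm^3/s = 13.3304 s

Final answer: 13.3304 s


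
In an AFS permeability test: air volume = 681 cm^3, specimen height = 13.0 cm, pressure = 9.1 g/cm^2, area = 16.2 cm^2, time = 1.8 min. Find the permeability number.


Formula: Permeability Number P = (V * H) / (p * A * t)
Numerator: V * H = 681 * 13.0 = 8853.0
Denominator: p * A * t = 9.1 * 16.2 * 1.8 = 265.356
P = 8853.0 / 265.356 = 33.3627

33.3627


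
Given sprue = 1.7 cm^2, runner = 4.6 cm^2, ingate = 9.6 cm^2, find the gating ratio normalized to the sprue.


Sprue:Runner:Ingate = 1 : 4.6/1.7 : 9.6/1.7 = 1:2.71:5.65


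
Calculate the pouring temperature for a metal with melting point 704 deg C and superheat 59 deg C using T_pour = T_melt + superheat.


Formula: T_pour = T_melt + Superheat
T_pour = 704 + 59 = 763 deg C

Answer: 763 deg C


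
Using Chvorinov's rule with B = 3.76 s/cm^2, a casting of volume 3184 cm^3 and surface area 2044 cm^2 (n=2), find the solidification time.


Formula: t_s = B * (V/A)^n  (Chvorinov's rule, n=2)
Modulus M = V/A = 3184/2044 = 1.557730 cm
M^2 = 1.557730^2 = 2.426523 cm^2
t_s = 3.76 * 2.426523 = 9.1237 s

9.1237 s


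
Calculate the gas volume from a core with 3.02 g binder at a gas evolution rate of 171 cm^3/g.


Formula: V_gas = W_binder * gas_evolution_rate
V = 3.02 g * 171 cm^3/g = 516.4200 cm^3

Answer: 516.4200 cm^3


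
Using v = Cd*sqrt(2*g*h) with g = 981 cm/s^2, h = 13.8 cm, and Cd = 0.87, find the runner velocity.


Formula: v = Cd * sqrt(2 * g * h)  (Torricelli with discharge coefficient)
2*g*h = 2 * 981 * 13.8 = 27075.6 cm^2/s^2
sqrt(27075.6) = 164.54665 cm/s
v = 0.87 * 164.54665 = 143.1556 cm/s


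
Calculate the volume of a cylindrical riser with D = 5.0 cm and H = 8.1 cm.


Formula: V = pi * (D/2)^2 * H  (cylinder volume)
Radius = D/2 = 5.0/2 = 2.5 cm
V = pi * 2.5^2 * 8.1 = 159.0431 cm^3


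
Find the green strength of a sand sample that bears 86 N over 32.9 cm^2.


Formula: Compressive Strength = Force / Area
Strength = 86 N / 32.9 cm^2 = 2.6140 N/cm^2

Final answer: 2.6140 N/cm^2


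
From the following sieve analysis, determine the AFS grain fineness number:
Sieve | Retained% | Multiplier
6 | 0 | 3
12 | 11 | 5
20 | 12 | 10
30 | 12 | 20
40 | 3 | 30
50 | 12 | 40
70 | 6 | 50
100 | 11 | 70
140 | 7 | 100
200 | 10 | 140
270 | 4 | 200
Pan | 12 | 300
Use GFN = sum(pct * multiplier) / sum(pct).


Formula: GFN = sum(pct * multiplier) / sum(pct)
sum(pct * multiplier) = 8555
sum(pct) = 100
GFN = 8555 / 100 = 85.55


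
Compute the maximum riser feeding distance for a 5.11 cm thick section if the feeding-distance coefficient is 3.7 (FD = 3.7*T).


Formula: FD = 3.7 * T  (riser feeding-distance rule)
FD = 3.7 * 5.11 cm = 18.9070 cm


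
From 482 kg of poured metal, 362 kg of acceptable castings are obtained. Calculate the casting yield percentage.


Formula: Casting Yield = (W_good / W_total) * 100
Yield = (362 kg / 482 kg) * 100 = 75.1037%

75.1037%


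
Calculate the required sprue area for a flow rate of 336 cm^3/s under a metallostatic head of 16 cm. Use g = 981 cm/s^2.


Formula: v = sqrt(2*g*h), A = Q/v
Velocity: v = sqrt(2 * 981 * 16) = sqrt(31392) = 177.1779 cm/s
Sprue area: A = Q / v = 336 / 177.1779 = 1.8964 cm^2


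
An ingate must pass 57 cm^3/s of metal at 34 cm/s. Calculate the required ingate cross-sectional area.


Formula: A_ingate = Q / v  (continuity equation)
A = 57 cm^3/s / 34 cm/s = 1.6765 cm^2

1.6765 cm^2


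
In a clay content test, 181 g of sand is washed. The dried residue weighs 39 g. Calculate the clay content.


Formula: Clay% = (W_total - W_washed) / W_total * 100
Clay mass = 181 - 39 = 142 g
Clay% = 142 / 181 * 100 = 78.4530%

Answer: 78.4530%


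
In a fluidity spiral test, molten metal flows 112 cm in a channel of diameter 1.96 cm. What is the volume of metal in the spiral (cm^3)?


Formula: V = pi * (d/2)^2 * L  (cylinder volume)
Radius = 1.96/2 = 0.98 cm
V = pi * 0.98^2 * 112 = 337.9248 cm^3

337.9248 cm^3


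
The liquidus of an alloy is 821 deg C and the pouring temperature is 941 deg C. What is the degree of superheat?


Formula: Superheat = T_pour - T_melt
Superheat = 941 - 821 = 120 deg C

Answer: 120 deg C


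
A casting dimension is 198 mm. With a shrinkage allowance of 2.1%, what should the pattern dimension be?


Formula: L_pattern = L_casting * (1 + shrinkage_rate/100)
Shrinkage factor = 1 + 2.1/100 = 1.021
L_pattern = 198 mm * 1.021 = 202.1580 mm


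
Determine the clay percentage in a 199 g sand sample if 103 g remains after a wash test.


Formula: Clay% = (W_total - W_washed) / W_total * 100
Clay mass = 199 - 103 = 96 g
Clay% = 96 / 199 * 100 = 48.2412%

Final answer: 48.2412%


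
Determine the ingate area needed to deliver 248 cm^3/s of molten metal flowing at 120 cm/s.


Formula: A_ingate = Q / v  (continuity equation)
A = 248 cm^3/s / 120 cm/s = 2.0667 cm^2

Answer: 2.0667 cm^2


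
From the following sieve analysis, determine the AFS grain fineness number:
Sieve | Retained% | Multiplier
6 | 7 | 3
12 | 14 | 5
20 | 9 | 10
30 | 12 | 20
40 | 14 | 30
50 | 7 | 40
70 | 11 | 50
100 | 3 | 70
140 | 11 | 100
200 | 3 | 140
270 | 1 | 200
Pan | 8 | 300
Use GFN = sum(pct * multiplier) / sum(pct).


Formula: GFN = sum(pct * multiplier) / sum(pct)
sum(pct * multiplier) = 6001
sum(pct) = 100
GFN = 6001 / 100 = 60.01

Answer: 60.01


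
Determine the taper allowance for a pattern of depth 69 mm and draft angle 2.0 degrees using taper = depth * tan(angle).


Formula: taper = depth * tan(draft_angle)
tan(2.0 deg) = 0.0349208
taper = 69 mm * 0.0349208 = 2.4095 mm


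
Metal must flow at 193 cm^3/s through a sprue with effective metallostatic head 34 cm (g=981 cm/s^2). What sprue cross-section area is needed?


Formula: v = sqrt(2*g*h), A = Q/v
Velocity: v = sqrt(2 * 981 * 34) = sqrt(66708) = 258.2789 cm/s
Sprue area: A = Q / v = 193 / 258.2789 = 0.7473 cm^2


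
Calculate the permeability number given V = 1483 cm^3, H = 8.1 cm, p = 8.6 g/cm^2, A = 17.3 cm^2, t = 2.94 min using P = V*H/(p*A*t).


Formula: Permeability Number P = (V * H) / (p * A * t)
Numerator: V * H = 1483 * 8.1 = 12012.3
Denominator: p * A * t = 8.6 * 17.3 * 2.94 = 437.4132
P = 12012.3 / 437.4132 = 27.4621

Answer: 27.4621


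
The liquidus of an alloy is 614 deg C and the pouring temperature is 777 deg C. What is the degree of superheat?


Formula: Superheat = T_pour - T_melt
Superheat = 777 - 614 = 163 deg C


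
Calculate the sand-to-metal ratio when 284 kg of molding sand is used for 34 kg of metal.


Formula: Sand-to-Metal Ratio = W_sand / W_metal
Ratio = 284 kg / 34 kg = 8.3529

Answer: 8.3529


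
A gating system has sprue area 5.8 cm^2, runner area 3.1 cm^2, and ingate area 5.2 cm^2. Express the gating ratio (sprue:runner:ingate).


Sprue:Runner:Ingate = 1 : 3.1/5.8 : 5.2/5.8 = 1:0.53:0.90

1:0.53:0.90


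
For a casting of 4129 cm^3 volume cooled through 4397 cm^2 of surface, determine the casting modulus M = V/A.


Formula: Casting Modulus M = V / A
M = 4129 cm^3 / 4397 cm^2 = 0.9390 cm

Answer: 0.9390 cm


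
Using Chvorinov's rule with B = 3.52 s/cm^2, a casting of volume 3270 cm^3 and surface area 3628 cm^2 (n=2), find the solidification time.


Formula: t_s = B * (V/A)^n  (Chvorinov's rule, n=2)
Modulus M = V/A = 3270/3628 = 0.901323 cm
M^2 = 0.901323^2 = 0.812383 cm^2
t_s = 3.52 * 0.812383 = 2.8596 s

Answer: 2.8596 s


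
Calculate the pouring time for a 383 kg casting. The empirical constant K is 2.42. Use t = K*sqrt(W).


Formula: t = K * sqrt(W)
sqrt(W) = sqrt(383) = 19.57039
t = 2.42 * 19.57039 = 47.3603 s


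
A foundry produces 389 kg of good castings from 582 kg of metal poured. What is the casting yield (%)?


Formula: Casting Yield = (W_good / W_total) * 100
Yield = (389 kg / 582 kg) * 100 = 66.8385%

Final answer: 66.8385%


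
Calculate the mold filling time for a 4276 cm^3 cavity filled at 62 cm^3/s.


Formula: t_fill = V_mold / Q_flow
t = 4276 cm^3 / 62 cm^3/s = 68.9677 s


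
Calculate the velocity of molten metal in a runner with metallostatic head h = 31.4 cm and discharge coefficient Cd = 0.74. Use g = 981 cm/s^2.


Formula: v = Cd * sqrt(2 * g * h)  (Torricelli with discharge coefficient)
2*g*h = 2 * 981 * 31.4 = 61606.8 cm^2/s^2
sqrt(61606.8) = 248.20717 cm/s
v = 0.74 * 248.20717 = 183.6733 cm/s


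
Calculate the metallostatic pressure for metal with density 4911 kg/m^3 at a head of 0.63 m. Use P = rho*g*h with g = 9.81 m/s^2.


Formula: P = rho * g * h
rho * g = 4911 * 9.81 = 48176.91 N/m^3
P = 48176.91 * 0.63 = 30351.4533 Pa

30351.4533 Pa


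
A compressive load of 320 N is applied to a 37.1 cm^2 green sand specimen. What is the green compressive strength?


Formula: Compressive Strength = Force / Area
Strength = 320 N / 37.1 cm^2 = 8.6253 N/cm^2

Final answer: 8.6253 N/cm^2


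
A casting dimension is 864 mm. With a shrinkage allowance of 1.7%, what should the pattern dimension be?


Formula: L_pattern = L_casting * (1 + shrinkage_rate/100)
Shrinkage factor = 1 + 1.7/100 = 1.017
L_pattern = 864 mm * 1.017 = 878.6880 mm

Answer: 878.6880 mm


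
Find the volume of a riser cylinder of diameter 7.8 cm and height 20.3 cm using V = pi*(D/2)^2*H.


Formula: V = pi * (D/2)^2 * H  (cylinder volume)
Radius = D/2 = 7.8/2 = 3.9 cm
V = pi * 3.9^2 * 20.3 = 970.0076 cm^3

970.0076 cm^3


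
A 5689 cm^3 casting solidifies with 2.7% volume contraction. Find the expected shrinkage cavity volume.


Formula: V_shrink = V_casting * shrinkage_pct / 100
V_shrink = 5689 cm^3 * 2.7 / 100 = 153.6030 cm^3

Answer: 153.6030 cm^3


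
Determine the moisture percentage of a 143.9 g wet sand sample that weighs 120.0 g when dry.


Formula: MC = (W_wet - W_dry) / W_wet * 100
Water mass = 143.9 - 120.0 = 23.9 g
MC = 23.9 / 143.9 * 100 = 16.6088%

16.6088%


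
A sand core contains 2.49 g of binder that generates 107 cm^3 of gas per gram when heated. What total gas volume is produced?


Formula: V_gas = W_binder * gas_evolution_rate
V = 2.49 g * 107 cm^3/g = 266.4300 cm^3

Answer: 266.4300 cm^3


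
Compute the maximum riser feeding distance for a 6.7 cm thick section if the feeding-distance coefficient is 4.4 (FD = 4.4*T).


Formula: FD = 4.4 * T  (riser feeding-distance rule)
FD = 4.4 * 6.7 cm = 29.4800 cm

Answer: 29.4800 cm


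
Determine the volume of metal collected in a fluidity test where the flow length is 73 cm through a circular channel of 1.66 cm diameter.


Formula: V = pi * (d/2)^2 * L  (cylinder volume)
Radius = 1.66/2 = 0.83 cm
V = pi * 0.83^2 * 73 = 157.9898 cm^3


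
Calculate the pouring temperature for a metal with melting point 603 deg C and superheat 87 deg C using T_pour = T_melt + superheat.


Formula: T_pour = T_melt + Superheat
T_pour = 603 + 87 = 690 deg C

Final answer: 690 deg C


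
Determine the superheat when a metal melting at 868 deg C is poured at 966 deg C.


Formula: Superheat = T_pour - T_melt
Superheat = 966 - 868 = 98 deg C


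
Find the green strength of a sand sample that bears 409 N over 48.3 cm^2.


Formula: Compressive Strength = Force / Area
Strength = 409 N / 48.3 cm^2 = 8.4679 N/cm^2

8.4679 N/cm^2


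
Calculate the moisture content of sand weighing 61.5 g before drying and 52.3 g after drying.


Formula: MC = (W_wet - W_dry) / W_wet * 100
Water mass = 61.5 - 52.3 = 9.2 g
MC = 9.2 / 61.5 * 100 = 14.9593%


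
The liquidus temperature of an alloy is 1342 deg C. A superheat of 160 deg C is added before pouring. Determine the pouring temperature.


Formula: T_pour = T_melt + Superheat
T_pour = 1342 + 160 = 1502 deg C

1502 deg C


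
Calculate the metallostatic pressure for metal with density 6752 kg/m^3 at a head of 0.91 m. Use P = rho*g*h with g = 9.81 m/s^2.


Formula: P = rho * g * h
rho * g = 6752 * 9.81 = 66237.12 N/m^3
P = 66237.12 * 0.91 = 60275.7792 Pa

Final answer: 60275.7792 Pa


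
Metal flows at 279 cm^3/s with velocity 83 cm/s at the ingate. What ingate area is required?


Formula: A_ingate = Q / v  (continuity equation)
A = 279 cm^3/s / 83 cm/s = 3.3614 cm^2

Answer: 3.3614 cm^2


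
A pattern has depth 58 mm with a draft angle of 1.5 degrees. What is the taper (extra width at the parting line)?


Formula: taper = depth * tan(draft_angle)
tan(1.5 deg) = 0.0261859
taper = 58 mm * 0.0261859 = 1.5188 mm


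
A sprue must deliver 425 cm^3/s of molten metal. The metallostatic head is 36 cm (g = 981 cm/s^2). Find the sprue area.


Formula: v = sqrt(2*g*h), A = Q/v
Velocity: v = sqrt(2 * 981 * 36) = sqrt(70632) = 265.7668 cm/s
Sprue area: A = Q / v = 425 / 265.7668 = 1.5991 cm^2

Final answer: 1.5991 cm^2


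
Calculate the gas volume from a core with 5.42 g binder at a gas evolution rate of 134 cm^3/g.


Formula: V_gas = W_binder * gas_evolution_rate
V = 5.42 g * 134 cm^3/g = 726.2800 cm^3

Answer: 726.2800 cm^3


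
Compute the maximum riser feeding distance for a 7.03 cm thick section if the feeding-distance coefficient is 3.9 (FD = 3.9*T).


Formula: FD = 3.9 * T  (riser feeding-distance rule)
FD = 3.9 * 7.03 cm = 27.4170 cm

Answer: 27.4170 cm


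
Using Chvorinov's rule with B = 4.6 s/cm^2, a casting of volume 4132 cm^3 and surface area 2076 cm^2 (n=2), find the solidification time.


Formula: t_s = B * (V/A)^n  (Chvorinov's rule, n=2)
Modulus M = V/A = 4132/2076 = 1.990366 cm
M^2 = 1.990366^2 = 3.961557 cm^2
t_s = 4.6 * 3.961557 = 18.2232 s


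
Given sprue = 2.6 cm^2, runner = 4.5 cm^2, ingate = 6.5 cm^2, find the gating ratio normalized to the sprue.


Sprue:Runner:Ingate = 1 : 4.5/2.6 : 6.5/2.6 = 1:1.73:2.50

1:1.73:2.50


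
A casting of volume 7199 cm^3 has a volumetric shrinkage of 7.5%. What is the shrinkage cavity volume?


Formula: V_shrink = V_casting * shrinkage_pct / 100
V_shrink = 7199 cm^3 * 7.5 / 100 = 539.9250 cm^3

Answer: 539.9250 cm^3


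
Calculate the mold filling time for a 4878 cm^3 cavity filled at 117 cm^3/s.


Formula: t_fill = V_mold / Q_flow
t = 4878 cm^3 / 117 cm^3/s = 41.6923 s


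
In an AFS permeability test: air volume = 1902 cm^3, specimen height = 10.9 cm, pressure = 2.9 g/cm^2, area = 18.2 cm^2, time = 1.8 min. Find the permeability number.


Formula: Permeability Number P = (V * H) / (p * A * t)
Numerator: V * H = 1902 * 10.9 = 20731.8
Denominator: p * A * t = 2.9 * 18.2 * 1.8 = 95.004
P = 20731.8 / 95.004 = 218.2203

Answer: 218.2203


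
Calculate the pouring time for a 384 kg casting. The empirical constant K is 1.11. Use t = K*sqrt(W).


Formula: t = K * sqrt(W)
sqrt(W) = sqrt(384) = 19.59592
t = 1.11 * 19.59592 = 21.7515 s


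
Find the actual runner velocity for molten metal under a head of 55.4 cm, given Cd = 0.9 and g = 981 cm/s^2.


Formula: v = Cd * sqrt(2 * g * h)  (Torricelli with discharge coefficient)
2*g*h = 2 * 981 * 55.4 = 108694.8 cm^2/s^2
sqrt(108694.8) = 329.68894 cm/s
v = 0.9 * 329.68894 = 296.7200 cm/s

Final answer: 296.7200 cm/s


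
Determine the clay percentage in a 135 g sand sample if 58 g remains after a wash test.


Formula: Clay% = (W_total - W_washed) / W_total * 100
Clay mass = 135 - 58 = 77 g
Clay% = 77 / 135 * 100 = 57.0370%

Final answer: 57.0370%


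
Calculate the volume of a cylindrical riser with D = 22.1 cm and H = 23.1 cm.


Formula: V = pi * (D/2)^2 * H  (cylinder volume)
Radius = D/2 = 22.1/2 = 11.05 cm
V = pi * 11.05^2 * 23.1 = 8861.0749 cm^3

Answer: 8861.0749 cm^3


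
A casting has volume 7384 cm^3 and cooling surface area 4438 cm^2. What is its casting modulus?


Formula: Casting Modulus M = V / A
M = 7384 cm^3 / 4438 cm^2 = 1.6638 cm

1.6638 cm


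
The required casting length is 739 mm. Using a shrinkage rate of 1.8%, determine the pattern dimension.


Formula: L_pattern = L_casting * (1 + shrinkage_rate/100)
Shrinkage factor = 1 + 1.8/100 = 1.018
L_pattern = 739 mm * 1.018 = 752.3020 mm

Answer: 752.3020 mm


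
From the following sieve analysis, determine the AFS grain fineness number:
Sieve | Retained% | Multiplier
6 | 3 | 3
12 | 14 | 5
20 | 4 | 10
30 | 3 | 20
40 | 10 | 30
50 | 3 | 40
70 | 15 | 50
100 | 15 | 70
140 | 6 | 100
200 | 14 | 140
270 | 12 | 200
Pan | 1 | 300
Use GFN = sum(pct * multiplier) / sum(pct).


Formula: GFN = sum(pct * multiplier) / sum(pct)
sum(pct * multiplier) = 7659
sum(pct) = 100
GFN = 7659 / 100 = 76.59


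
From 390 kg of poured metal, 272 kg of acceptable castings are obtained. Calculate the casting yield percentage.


Formula: Casting Yield = (W_good / W_total) * 100
Yield = (272 kg / 390 kg) * 100 = 69.7436%

69.7436%


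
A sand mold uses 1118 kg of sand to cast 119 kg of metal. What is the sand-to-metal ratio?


Formula: Sand-to-Metal Ratio = W_sand / W_metal
Ratio = 1118 kg / 119 kg = 9.3950

9.3950


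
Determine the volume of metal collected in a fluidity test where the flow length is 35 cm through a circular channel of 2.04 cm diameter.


Formula: V = pi * (d/2)^2 * L  (cylinder volume)
Radius = 2.04/2 = 1.02 cm
V = pi * 1.02^2 * 35 = 114.3980 cm^3

Answer: 114.3980 cm^3


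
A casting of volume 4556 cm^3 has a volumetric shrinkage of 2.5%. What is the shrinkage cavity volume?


Formula: V_shrink = V_casting * shrinkage_pct / 100
V_shrink = 4556 cm^3 * 2.5 / 100 = 113.9000 cm^3

Final answer: 113.9000 cm^3


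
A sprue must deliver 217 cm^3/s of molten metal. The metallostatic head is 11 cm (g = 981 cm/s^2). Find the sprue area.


Formula: v = sqrt(2*g*h), A = Q/v
Velocity: v = sqrt(2 * 981 * 11) = sqrt(21582) = 146.9081 cm/s
Sprue area: A = Q / v = 217 / 146.9081 = 1.4771 cm^2

1.4771 cm^2


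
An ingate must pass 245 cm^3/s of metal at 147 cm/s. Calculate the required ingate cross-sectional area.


Formula: A_ingate = Q / v  (continuity equation)
A = 245 cm^3/s / 147 cm/s = 1.6667 cm^2

1.6667 cm^2


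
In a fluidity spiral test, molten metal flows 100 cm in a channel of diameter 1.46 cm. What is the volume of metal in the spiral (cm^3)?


Formula: V = pi * (d/2)^2 * L  (cylinder volume)
Radius = 1.46/2 = 0.73 cm
V = pi * 0.73^2 * 100 = 167.4155 cm^3


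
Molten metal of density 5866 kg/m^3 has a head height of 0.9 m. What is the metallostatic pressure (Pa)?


Formula: P = rho * g * h
rho * g = 5866 * 9.81 = 57545.46 N/m^3
P = 57545.46 * 0.9 = 51790.9140 Pa

51790.9140 Pa


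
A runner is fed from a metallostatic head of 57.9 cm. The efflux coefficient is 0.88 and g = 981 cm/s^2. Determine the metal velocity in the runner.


Formula: v = Cd * sqrt(2 * g * h)  (Torricelli with discharge coefficient)
2*g*h = 2 * 981 * 57.9 = 113599.8 cm^2/s^2
sqrt(113599.8) = 337.04569 cm/s
v = 0.88 * 337.04569 = 296.6002 cm/s

Final answer: 296.6002 cm/s


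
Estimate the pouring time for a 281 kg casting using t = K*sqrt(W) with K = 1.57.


Formula: t = K * sqrt(W)
sqrt(W) = sqrt(281) = 16.76305
t = 1.57 * 16.76305 = 26.3180 s

Answer: 26.3180 s


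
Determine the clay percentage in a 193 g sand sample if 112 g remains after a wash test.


Formula: Clay% = (W_total - W_washed) / W_total * 100
Clay mass = 193 - 112 = 81 g
Clay% = 81 / 193 * 100 = 41.9689%

Answer: 41.9689%


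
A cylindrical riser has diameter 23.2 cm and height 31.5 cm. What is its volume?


Formula: V = pi * (D/2)^2 * H  (cylinder volume)
Radius = D/2 = 23.2/2 = 11.6 cm
V = pi * 11.6^2 * 31.5 = 13316.0803 cm^3


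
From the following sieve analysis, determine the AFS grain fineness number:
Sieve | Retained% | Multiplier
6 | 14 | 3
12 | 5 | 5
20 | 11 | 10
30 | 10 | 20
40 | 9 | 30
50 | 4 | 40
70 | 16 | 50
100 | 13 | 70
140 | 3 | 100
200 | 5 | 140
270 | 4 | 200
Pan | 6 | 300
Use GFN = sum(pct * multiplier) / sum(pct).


Formula: GFN = sum(pct * multiplier) / sum(pct)
sum(pct * multiplier) = 6117
sum(pct) = 100
GFN = 6117 / 100 = 61.17

61.17


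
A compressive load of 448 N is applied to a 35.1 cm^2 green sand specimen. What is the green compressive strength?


Formula: Compressive Strength = Force / Area
Strength = 448 N / 35.1 cm^2 = 12.7635 N/cm^2

12.7635 N/cm^2


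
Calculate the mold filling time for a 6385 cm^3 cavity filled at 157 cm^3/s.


Formula: t_fill = V_mold / Q_flow
t = 6385 cm^3 / 157 cm^3/s = 40.6688 s


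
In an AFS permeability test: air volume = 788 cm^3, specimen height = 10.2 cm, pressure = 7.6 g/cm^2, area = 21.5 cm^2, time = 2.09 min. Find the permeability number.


Formula: Permeability Number P = (V * H) / (p * A * t)
Numerator: V * H = 788 * 10.2 = 8037.6
Denominator: p * A * t = 7.6 * 21.5 * 2.09 = 341.506
P = 8037.6 / 341.506 = 23.5358

Answer: 23.5358


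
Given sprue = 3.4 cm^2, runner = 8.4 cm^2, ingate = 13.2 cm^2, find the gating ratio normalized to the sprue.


Sprue:Runner:Ingate = 1 : 8.4/3.4 : 13.2/3.4 = 1:2.47:3.88

Final answer: 1:2.47:3.88


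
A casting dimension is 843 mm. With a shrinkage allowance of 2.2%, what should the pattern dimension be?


Formula: L_pattern = L_casting * (1 + shrinkage_rate/100)
Shrinkage factor = 1 + 2.2/100 = 1.022
L_pattern = 843 mm * 1.022 = 861.5460 mm

861.5460 mm


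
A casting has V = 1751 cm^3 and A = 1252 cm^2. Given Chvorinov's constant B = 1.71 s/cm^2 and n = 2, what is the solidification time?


Formula: t_s = B * (V/A)^n  (Chvorinov's rule, n=2)
Modulus M = V/A = 1751/1252 = 1.398562 cm
M^2 = 1.398562^2 = 1.955976 cm^2
t_s = 1.71 * 1.955976 = 3.3447 s

3.3447 s


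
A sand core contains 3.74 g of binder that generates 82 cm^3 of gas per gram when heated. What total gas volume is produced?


Formula: V_gas = W_binder * gas_evolution_rate
V = 3.74 g * 82 cm^3/g = 306.6800 cm^3

306.6800 cm^3


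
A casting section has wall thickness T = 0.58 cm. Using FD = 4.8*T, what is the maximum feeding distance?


Formula: FD = 4.8 * T  (riser feeding-distance rule)
FD = 4.8 * 0.58 cm = 2.7840 cm

2.7840 cm


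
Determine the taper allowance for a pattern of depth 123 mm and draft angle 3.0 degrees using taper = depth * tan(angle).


Formula: taper = depth * tan(draft_angle)
tan(3.0 deg) = 0.0524078
taper = 123 mm * 0.0524078 = 6.4462 mm

Answer: 6.4462 mm


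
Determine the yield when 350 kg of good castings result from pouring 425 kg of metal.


Formula: Casting Yield = (W_good / W_total) * 100
Yield = (350 kg / 425 kg) * 100 = 82.3529%


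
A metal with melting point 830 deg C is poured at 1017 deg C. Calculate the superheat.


Formula: Superheat = T_pour - T_melt
Superheat = 1017 - 830 = 187 deg C


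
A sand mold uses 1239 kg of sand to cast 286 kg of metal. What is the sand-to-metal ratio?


Formula: Sand-to-Metal Ratio = W_sand / W_metal
Ratio = 1239 kg / 286 kg = 4.3322


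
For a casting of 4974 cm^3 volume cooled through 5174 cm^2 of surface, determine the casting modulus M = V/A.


Formula: Casting Modulus M = V / A
M = 4974 cm^3 / 5174 cm^2 = 0.9613 cm

0.9613 cm


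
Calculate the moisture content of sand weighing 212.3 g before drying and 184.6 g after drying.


Formula: MC = (W_wet - W_dry) / W_wet * 100
Water mass = 212.3 - 184.6 = 27.7 g
MC = 27.7 / 212.3 * 100 = 13.0476%


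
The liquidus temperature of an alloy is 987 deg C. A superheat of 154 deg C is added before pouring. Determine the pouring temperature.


Formula: T_pour = T_melt + Superheat
T_pour = 987 + 154 = 1141 deg C

1141 deg C


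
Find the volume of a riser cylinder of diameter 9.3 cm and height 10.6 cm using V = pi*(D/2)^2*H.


Formula: V = pi * (D/2)^2 * H  (cylinder volume)
Radius = D/2 = 9.3/2 = 4.65 cm
V = pi * 4.65^2 * 10.6 = 720.0483 cm^3

Final answer: 720.0483 cm^3


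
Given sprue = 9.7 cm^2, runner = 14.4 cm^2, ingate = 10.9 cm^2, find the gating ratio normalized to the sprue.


Sprue:Runner:Ingate = 1 : 14.4/9.7 : 10.9/9.7 = 1:1.48:1.12

Final answer: 1:1.48:1.12


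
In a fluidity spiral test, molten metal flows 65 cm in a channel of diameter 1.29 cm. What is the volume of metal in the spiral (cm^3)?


Formula: V = pi * (d/2)^2 * L  (cylinder volume)
Radius = 1.29/2 = 0.645 cm
V = pi * 0.645^2 * 65 = 84.9538 cm^3

Answer: 84.9538 cm^3


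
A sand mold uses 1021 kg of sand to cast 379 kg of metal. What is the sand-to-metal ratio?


Formula: Sand-to-Metal Ratio = W_sand / W_metal
Ratio = 1021 kg / 379 kg = 2.6939

Final answer: 2.6939


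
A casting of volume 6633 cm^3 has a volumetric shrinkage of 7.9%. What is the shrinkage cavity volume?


Formula: V_shrink = V_casting * shrinkage_pct / 100
V_shrink = 6633 cm^3 * 7.9 / 100 = 524.0070 cm^3

Answer: 524.0070 cm^3


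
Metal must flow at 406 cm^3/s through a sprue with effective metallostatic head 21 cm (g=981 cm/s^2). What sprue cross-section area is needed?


Formula: v = sqrt(2*g*h), A = Q/v
Velocity: v = sqrt(2 * 981 * 21) = sqrt(41202) = 202.9828 cm/s
Sprue area: A = Q / v = 406 / 202.9828 = 2.0002 cm^2

2.0002 cm^2


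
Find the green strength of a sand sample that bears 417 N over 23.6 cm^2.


Formula: Compressive Strength = Force / Area
Strength = 417 N / 23.6 cm^2 = 17.6695 N/cm^2

Answer: 17.6695 N/cm^2


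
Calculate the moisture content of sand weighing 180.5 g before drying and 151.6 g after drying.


Formula: MC = (W_wet - W_dry) / W_wet * 100
Water mass = 180.5 - 151.6 = 28.9 g
MC = 28.9 / 180.5 * 100 = 16.0111%

Final answer: 16.0111%


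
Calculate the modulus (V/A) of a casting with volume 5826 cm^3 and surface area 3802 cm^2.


Formula: Casting Modulus M = V / A
M = 5826 cm^3 / 3802 cm^2 = 1.5324 cm

Final answer: 1.5324 cm


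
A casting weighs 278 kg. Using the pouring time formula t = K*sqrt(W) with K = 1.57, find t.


Formula: t = K * sqrt(W)
sqrt(W) = sqrt(278) = 16.67333
t = 1.57 * 16.67333 = 26.1771 s


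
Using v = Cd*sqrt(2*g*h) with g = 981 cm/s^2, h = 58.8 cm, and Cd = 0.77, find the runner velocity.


Formula: v = Cd * sqrt(2 * g * h)  (Torricelli with discharge coefficient)
2*g*h = 2 * 981 * 58.8 = 115365.6 cm^2/s^2
sqrt(115365.6) = 339.65512 cm/s
v = 0.77 * 339.65512 = 261.5344 cm/s

261.5344 cm/s


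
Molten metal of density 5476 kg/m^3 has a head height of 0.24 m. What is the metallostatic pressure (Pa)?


Formula: P = rho * g * h
rho * g = 5476 * 9.81 = 53719.56 N/m^3
P = 53719.56 * 0.24 = 12892.6944 Pa


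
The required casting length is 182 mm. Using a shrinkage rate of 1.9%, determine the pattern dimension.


Formula: L_pattern = L_casting * (1 + shrinkage_rate/100)
Shrinkage factor = 1 + 1.9/100 = 1.019
L_pattern = 182 mm * 1.019 = 185.4580 mm

Final answer: 185.4580 mm


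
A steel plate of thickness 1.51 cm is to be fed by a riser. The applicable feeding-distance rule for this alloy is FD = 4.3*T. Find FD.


Formula: FD = 4.3 * T  (riser feeding-distance rule)
FD = 4.3 * 1.51 cm = 6.4930 cm

Final answer: 6.4930 cm


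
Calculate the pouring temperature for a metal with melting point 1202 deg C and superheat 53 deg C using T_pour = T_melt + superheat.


Formula: T_pour = T_melt + Superheat
T_pour = 1202 + 53 = 1255 deg C


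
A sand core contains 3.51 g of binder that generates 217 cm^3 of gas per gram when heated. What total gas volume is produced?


Formula: V_gas = W_binder * gas_evolution_rate
V = 3.51 g * 217 cm^3/g = 761.6700 cm^3


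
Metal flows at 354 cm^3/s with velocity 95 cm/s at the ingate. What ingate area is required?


Formula: A_ingate = Q / v  (continuity equation)
A = 354 cm^3/s / 95 cm/s = 3.7263 cm^2

Answer: 3.7263 cm^2


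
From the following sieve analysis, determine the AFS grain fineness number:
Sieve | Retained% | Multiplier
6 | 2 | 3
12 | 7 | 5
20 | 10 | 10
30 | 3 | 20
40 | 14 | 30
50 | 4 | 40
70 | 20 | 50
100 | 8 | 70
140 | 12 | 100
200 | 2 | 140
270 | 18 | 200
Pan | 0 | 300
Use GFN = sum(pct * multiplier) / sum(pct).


Formula: GFN = sum(pct * multiplier) / sum(pct)
sum(pct * multiplier) = 7421
sum(pct) = 100
GFN = 7421 / 100 = 74.21

Answer: 74.21


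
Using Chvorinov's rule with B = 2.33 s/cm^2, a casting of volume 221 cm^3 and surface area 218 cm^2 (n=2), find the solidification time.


Formula: t_s = B * (V/A)^n  (Chvorinov's rule, n=2)
Modulus M = V/A = 221/218 = 1.013761 cm
M^2 = 1.013761^2 = 1.027711 cm^2
t_s = 2.33 * 1.027711 = 2.3946 s

2.3946 s


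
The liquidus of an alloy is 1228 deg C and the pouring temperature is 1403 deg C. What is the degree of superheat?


Formula: Superheat = T_pour - T_melt
Superheat = 1403 - 1228 = 175 deg C


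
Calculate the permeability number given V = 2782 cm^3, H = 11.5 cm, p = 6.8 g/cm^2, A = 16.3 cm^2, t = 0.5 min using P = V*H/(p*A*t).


Formula: Permeability Number P = (V * H) / (p * A * t)
Numerator: V * H = 2782 * 11.5 = 31993.0
Denominator: p * A * t = 6.8 * 16.3 * 0.5 = 55.42
P = 31993.0 / 55.42 = 577.2826

Answer: 577.2826


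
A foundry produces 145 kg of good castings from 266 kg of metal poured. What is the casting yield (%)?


Formula: Casting Yield = (W_good / W_total) * 100
Yield = (145 kg / 266 kg) * 100 = 54.5113%

54.5113%


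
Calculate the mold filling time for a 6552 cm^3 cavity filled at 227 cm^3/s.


Formula: t_fill = V_mold / Q_flow
t = 6552 cm^3 / 227 cm^3/s = 28.8634 s

Final answer: 28.8634 s


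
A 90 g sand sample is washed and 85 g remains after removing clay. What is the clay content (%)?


Formula: Clay% = (W_total - W_washed) / W_total * 100
Clay mass = 90 - 85 = 5 g
Clay% = 5 / 90 * 100 = 5.5556%


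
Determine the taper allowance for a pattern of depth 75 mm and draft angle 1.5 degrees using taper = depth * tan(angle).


Formula: taper = depth * tan(draft_angle)
tan(1.5 deg) = 0.0261859
taper = 75 mm * 0.0261859 = 1.9639 mm

1.9639 mm


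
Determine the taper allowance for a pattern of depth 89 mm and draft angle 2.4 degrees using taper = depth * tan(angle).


Formula: taper = depth * tan(draft_angle)
tan(2.4 deg) = 0.0419124
taper = 89 mm * 0.0419124 = 3.7302 mm


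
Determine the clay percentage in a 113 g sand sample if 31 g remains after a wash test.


Formula: Clay% = (W_total - W_washed) / W_total * 100
Clay mass = 113 - 31 = 82 g
Clay% = 82 / 113 * 100 = 72.5664%

72.5664%


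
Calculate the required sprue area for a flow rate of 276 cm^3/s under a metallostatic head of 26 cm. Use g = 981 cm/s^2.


Formula: v = sqrt(2*g*h), A = Q/v
Velocity: v = sqrt(2 * 981 * 26) = sqrt(51012) = 225.8584 cm/s
Sprue area: A = Q / v = 276 / 225.8584 = 1.2220 cm^2

Answer: 1.2220 cm^2


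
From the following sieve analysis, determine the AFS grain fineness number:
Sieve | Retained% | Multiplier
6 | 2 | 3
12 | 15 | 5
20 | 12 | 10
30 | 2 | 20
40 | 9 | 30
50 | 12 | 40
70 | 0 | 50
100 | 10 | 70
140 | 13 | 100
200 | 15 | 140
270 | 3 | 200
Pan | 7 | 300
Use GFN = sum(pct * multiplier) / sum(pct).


Formula: GFN = sum(pct * multiplier) / sum(pct)
sum(pct * multiplier) = 7791
sum(pct) = 100
GFN = 7791 / 100 = 77.91


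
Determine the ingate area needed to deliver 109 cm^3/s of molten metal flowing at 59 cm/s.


Formula: A_ingate = Q / v  (continuity equation)
A = 109 cm^3/s / 59 cm/s = 1.8475 cm^2

Final answer: 1.8475 cm^2


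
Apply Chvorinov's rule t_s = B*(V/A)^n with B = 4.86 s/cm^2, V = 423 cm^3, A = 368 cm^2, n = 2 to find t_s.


Formula: t_s = B * (V/A)^n  (Chvorinov's rule, n=2)
Modulus M = V/A = 423/368 = 1.149457 cm
M^2 = 1.149457^2 = 1.321251 cm^2
t_s = 4.86 * 1.321251 = 6.4213 s

Answer: 6.4213 s


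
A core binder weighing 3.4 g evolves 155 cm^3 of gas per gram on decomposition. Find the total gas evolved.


Formula: V_gas = W_binder * gas_evolution_rate
V = 3.4 g * 155 cm^3/g = 527.0000 cm^3


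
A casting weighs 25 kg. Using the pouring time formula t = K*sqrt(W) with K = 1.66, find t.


Formula: t = K * sqrt(W)
sqrt(W) = sqrt(25) = 5.00000
t = 1.66 * 5.00000 = 8.3000 s

Answer: 8.3000 s


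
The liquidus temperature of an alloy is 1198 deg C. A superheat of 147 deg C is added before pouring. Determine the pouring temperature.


Formula: T_pour = T_melt + Superheat
T_pour = 1198 + 147 = 1345 deg C


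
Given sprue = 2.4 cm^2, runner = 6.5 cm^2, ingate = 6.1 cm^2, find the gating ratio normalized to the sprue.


Sprue:Runner:Ingate = 1 : 6.5/2.4 : 6.1/2.4 = 1:2.71:2.54

Final answer: 1:2.71:2.54


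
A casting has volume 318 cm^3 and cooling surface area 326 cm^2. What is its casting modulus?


Formula: Casting Modulus M = V / A
M = 318 cm^3 / 326 cm^2 = 0.9755 cm

Final answer: 0.9755 cm


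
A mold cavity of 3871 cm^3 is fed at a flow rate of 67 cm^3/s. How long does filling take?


Formula: t_fill = V_mold / Q_flow
t = 3871 cm^3 / 67 cm^3/s = 57.7761 s

57.7761 s


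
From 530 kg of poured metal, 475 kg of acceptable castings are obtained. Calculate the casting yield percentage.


Formula: Casting Yield = (W_good / W_total) * 100
Yield = (475 kg / 530 kg) * 100 = 89.6226%

Final answer: 89.6226%


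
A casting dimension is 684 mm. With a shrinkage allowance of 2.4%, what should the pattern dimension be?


Formula: L_pattern = L_casting * (1 + shrinkage_rate/100)
Shrinkage factor = 1 + 2.4/100 = 1.024
L_pattern = 684 mm * 1.024 = 700.4160 mm


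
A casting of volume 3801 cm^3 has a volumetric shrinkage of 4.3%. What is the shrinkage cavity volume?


Formula: V_shrink = V_casting * shrinkage_pct / 100
V_shrink = 3801 cm^3 * 4.3 / 100 = 163.4430 cm^3

Answer: 163.4430 cm^3


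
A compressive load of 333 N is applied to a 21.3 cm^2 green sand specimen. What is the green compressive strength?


Formula: Compressive Strength = Force / Area
Strength = 333 N / 21.3 cm^2 = 15.6338 N/cm^2

Answer: 15.6338 N/cm^2


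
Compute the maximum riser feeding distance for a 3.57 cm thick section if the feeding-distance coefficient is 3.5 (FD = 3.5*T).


Formula: FD = 3.5 * T  (riser feeding-distance rule)
FD = 3.5 * 3.57 cm = 12.4950 cm

Final answer: 12.4950 cm


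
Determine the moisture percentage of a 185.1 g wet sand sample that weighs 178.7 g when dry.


Formula: MC = (W_wet - W_dry) / W_wet * 100
Water mass = 185.1 - 178.7 = 6.4 g
MC = 6.4 / 185.1 * 100 = 3.4576%

Answer: 3.4576%


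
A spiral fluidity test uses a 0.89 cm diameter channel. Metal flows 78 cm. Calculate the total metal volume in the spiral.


Formula: V = pi * (d/2)^2 * L  (cylinder volume)
Radius = 0.89/2 = 0.445 cm
V = pi * 0.445^2 * 78 = 48.5249 cm^3

Final answer: 48.5249 cm^3


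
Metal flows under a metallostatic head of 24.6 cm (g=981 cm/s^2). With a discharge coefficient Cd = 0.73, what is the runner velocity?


Formula: v = Cd * sqrt(2 * g * h)  (Torricelli with discharge coefficient)
2*g*h = 2 * 981 * 24.6 = 48265.2 cm^2/s^2
sqrt(48265.2) = 219.69342 cm/s
v = 0.73 * 219.69342 = 160.3762 cm/s

Final answer: 160.3762 cm/s


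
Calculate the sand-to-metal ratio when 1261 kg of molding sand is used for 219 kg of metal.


Formula: Sand-to-Metal Ratio = W_sand / W_metal
Ratio = 1261 kg / 219 kg = 5.7580

5.7580


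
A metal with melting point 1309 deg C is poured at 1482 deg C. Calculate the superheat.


Formula: Superheat = T_pour - T_melt
Superheat = 1482 - 1309 = 173 deg C

173 deg C
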